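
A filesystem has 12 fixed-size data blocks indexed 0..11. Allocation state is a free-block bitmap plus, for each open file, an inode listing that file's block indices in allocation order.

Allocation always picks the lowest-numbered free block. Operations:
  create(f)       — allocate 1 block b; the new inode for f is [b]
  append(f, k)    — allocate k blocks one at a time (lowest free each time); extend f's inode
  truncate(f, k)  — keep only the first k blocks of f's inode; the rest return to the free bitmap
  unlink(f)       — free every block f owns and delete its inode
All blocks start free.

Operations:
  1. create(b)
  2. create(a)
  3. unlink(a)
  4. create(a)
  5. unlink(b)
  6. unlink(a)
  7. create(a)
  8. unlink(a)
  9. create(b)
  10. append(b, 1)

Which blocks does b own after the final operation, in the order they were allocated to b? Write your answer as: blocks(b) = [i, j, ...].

blocks(b) = [0, 1]

create(b): bitmap=F........... | b=[0]
create(a): bitmap=FF.......... | a=[1] b=[0]
unlink(a): bitmap=F........... | b=[0]
create(a): bitmap=FF.......... | a=[1] b=[0]
unlink(b): bitmap=.F.......... | a=[1]
unlink(a): bitmap=............ | 
create(a): bitmap=F........... | a=[0]
unlink(a): bitmap=............ | 
create(b): bitmap=F........... | b=[0]
append(b, 1): bitmap=FF.......... | b=[0, 1]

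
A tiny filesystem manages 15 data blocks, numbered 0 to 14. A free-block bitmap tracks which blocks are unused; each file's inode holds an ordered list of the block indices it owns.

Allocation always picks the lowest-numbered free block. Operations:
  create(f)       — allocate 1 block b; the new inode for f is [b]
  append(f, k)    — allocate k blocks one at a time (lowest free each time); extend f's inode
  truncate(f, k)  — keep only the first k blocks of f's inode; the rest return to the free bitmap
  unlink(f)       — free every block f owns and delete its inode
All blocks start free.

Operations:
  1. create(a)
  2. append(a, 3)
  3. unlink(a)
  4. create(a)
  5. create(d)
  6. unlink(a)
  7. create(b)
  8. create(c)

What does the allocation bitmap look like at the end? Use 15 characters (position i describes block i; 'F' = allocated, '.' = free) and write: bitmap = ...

create(a): bitmap=F.............. | a=[0]
append(a, 3): bitmap=FFFF........... | a=[0, 1, 2, 3]
unlink(a): bitmap=............... | 
create(a): bitmap=F.............. | a=[0]
create(d): bitmap=FF............. | a=[0] d=[1]
unlink(a): bitmap=.F............. | d=[1]
create(b): bitmap=FF............. | b=[0] d=[1]
create(c): bitmap=FFF............ | b=[0] c=[2] d=[1]

bitmap = FFF............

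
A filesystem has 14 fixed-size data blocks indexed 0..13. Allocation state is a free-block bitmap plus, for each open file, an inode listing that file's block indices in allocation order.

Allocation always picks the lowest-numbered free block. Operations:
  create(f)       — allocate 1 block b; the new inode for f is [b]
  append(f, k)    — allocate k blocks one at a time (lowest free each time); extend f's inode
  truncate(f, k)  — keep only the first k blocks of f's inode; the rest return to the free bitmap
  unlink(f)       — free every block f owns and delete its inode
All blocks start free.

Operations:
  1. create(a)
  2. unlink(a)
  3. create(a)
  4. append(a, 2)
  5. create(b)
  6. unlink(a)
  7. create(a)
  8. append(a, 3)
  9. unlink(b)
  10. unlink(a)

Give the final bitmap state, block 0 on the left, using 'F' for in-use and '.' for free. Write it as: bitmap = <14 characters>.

[1] create(a) — a=0 (map F.............)
[2] unlink(a) —  (map ..............)
[3] create(a) — a=0 (map F.............)
[4] append(a, 2) — a=0,1,2 (map FFF...........)
[5] create(b) — a=0,1,2 b=3 (map FFFF..........)
[6] unlink(a) — b=3 (map ...F..........)
[7] create(a) — a=0 b=3 (map F..F..........)
[8] append(a, 3) — a=0,1,2,4 b=3 (map FFFFF.........)
[9] unlink(b) — a=0,1,2,4 (map FFF.F.........)
[10] unlink(a) —  (map ..............)

bitmap = ..............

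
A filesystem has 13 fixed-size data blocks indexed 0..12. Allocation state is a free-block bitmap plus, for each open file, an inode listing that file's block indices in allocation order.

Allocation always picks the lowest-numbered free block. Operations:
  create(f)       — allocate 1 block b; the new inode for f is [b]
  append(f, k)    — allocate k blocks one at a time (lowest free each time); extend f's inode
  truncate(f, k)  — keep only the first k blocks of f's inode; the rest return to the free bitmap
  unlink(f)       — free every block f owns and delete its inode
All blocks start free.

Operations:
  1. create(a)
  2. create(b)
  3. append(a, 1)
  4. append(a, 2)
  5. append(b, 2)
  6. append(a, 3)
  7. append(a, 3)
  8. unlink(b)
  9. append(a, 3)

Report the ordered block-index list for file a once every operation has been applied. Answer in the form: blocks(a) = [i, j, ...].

  1. create(a)  ⇒  F............  {a→[0]}
  2. create(b)  ⇒  FF...........  {a→[0]; b→[1]}
  3. append(a, 1)  ⇒  FFF..........  {a→[0, 2]; b→[1]}
  4. append(a, 2)  ⇒  FFFFF........  {a→[0, 2, 3, 4]; b→[1]}
  5. append(b, 2)  ⇒  FFFFFFF......  {a→[0, 2, 3, 4]; b→[1, 5, 6]}
  6. append(a, 3)  ⇒  FFFFFFFFFF...  {a→[0, 2, 3, 4, 7, 8, 9]; b→[1, 5, 6]}
  7. append(a, 3)  ⇒  FFFFFFFFFFFFF  {a→[0, 2, 3, 4, 7, 8, 9, 10, 11, 12]; b→[1, 5, 6]}
  8. unlink(b)  ⇒  F.FFF..FFFFFF  {a→[0, 2, 3, 4, 7, 8, 9, 10, 11, 12]}
  9. append(a, 3)  ⇒  FFFFFFFFFFFFF  {a→[0, 2, 3, 4, 7, 8, 9, 10, 11, 12, 1, 5, 6]}

blocks(a) = [0, 2, 3, 4, 7, 8, 9, 10, 11, 12, 1, 5, 6]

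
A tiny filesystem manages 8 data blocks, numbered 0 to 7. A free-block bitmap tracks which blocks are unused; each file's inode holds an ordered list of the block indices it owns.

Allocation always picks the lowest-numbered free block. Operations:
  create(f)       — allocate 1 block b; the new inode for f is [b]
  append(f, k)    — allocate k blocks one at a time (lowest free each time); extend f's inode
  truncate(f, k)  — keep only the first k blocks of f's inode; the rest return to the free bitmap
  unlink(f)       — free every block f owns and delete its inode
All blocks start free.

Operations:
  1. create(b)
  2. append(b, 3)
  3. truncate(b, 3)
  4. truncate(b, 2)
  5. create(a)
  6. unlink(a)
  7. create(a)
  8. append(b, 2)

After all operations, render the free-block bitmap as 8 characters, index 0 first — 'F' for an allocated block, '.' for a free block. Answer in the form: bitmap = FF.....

create(b): bitmap=F....... | b=[0]
append(b, 3): bitmap=FFFF.... | b=[0, 1, 2, 3]
truncate(b, 3): bitmap=FFF..... | b=[0, 1, 2]
truncate(b, 2): bitmap=FF...... | b=[0, 1]
create(a): bitmap=FFF..... | a=[2] b=[0, 1]
unlink(a): bitmap=FF...... | b=[0, 1]
create(a): bitmap=FFF..... | a=[2] b=[0, 1]
append(b, 2): bitmap=FFFFF... | a=[2] b=[0, 1, 3, 4]

bitmap = FFFFF...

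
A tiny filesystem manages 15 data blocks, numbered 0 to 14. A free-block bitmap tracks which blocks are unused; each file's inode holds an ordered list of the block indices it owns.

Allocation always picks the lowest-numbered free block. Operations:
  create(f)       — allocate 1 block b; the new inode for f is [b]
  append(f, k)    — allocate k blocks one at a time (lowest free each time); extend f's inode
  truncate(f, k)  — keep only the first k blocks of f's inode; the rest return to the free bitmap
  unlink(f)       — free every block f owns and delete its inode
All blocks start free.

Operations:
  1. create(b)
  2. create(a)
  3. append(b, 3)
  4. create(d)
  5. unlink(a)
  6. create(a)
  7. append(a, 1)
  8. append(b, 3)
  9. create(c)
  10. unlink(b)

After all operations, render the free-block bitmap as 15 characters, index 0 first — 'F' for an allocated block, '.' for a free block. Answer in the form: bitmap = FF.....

create(b): bitmap=F.............. | b=[0]
create(a): bitmap=FF............. | a=[1] b=[0]
append(b, 3): bitmap=FFFFF.......... | a=[1] b=[0, 2, 3, 4]
create(d): bitmap=FFFFFF......... | a=[1] b=[0, 2, 3, 4] d=[5]
unlink(a): bitmap=F.FFFF......... | b=[0, 2, 3, 4] d=[5]
create(a): bitmap=FFFFFF......... | a=[1] b=[0, 2, 3, 4] d=[5]
append(a, 1): bitmap=FFFFFFF........ | a=[1, 6] b=[0, 2, 3, 4] d=[5]
append(b, 3): bitmap=FFFFFFFFFF..... | a=[1, 6] b=[0, 2, 3, 4, 7, 8, 9] d=[5]
create(c): bitmap=FFFFFFFFFFF.... | a=[1, 6] b=[0, 2, 3, 4, 7, 8, 9] c=[10] d=[5]
unlink(b): bitmap=.F...FF...F.... | a=[1, 6] c=[10] d=[5]

bitmap = .F...FF...F....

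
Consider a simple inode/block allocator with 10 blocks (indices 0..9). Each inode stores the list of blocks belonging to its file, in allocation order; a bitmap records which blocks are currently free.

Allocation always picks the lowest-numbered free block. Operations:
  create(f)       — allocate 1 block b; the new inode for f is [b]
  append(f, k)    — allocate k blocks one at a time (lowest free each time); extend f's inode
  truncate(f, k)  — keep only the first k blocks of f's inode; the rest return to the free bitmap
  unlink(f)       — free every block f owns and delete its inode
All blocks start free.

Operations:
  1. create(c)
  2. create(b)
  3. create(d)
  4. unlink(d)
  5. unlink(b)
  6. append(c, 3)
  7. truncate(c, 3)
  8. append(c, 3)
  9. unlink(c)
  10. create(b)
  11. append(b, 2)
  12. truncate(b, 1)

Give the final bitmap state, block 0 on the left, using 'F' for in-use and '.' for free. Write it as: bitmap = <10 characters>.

after create(c) → c:[0]  free=[F.........]
after create(b) → b:[1], c:[0]  free=[FF........]
after create(d) → b:[1], c:[0], d:[2]  free=[FFF.......]
after unlink(d) → b:[1], c:[0]  free=[FF........]
after unlink(b) → c:[0]  free=[F.........]
after append(c, 3) → c:[0, 1, 2, 3]  free=[FFFF......]
after truncate(c, 3) → c:[0, 1, 2]  free=[FFF.......]
after append(c, 3) → c:[0, 1, 2, 3, 4, 5]  free=[FFFFFF....]
after unlink(c) →   free=[..........]
after create(b) → b:[0]  free=[F.........]
after append(b, 2) → b:[0, 1, 2]  free=[FFF.......]
after truncate(b, 1) → b:[0]  free=[F.........]

bitmap = F.........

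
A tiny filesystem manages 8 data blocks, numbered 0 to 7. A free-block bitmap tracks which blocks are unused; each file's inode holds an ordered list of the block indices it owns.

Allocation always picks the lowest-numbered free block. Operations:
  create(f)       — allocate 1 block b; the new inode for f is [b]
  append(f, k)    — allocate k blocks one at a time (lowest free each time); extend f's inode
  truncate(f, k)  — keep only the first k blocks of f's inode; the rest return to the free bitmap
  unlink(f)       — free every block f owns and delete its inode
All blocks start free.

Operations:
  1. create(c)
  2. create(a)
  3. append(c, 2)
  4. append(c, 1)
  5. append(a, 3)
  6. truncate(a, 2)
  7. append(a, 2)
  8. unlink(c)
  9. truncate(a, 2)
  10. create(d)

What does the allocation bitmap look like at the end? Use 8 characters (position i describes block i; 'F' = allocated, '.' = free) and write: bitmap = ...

bitmap = FF...F..

[1] create(c) — c=0 (map F.......)
[2] create(a) — a=1 c=0 (map FF......)
[3] append(c, 2) — a=1 c=0,2,3 (map FFFF....)
[4] append(c, 1) — a=1 c=0,2,3,4 (map FFFFF...)
[5] append(a, 3) — a=1,5,6,7 c=0,2,3,4 (map FFFFFFFF)
[6] truncate(a, 2) — a=1,5 c=0,2,3,4 (map FFFFFF..)
[7] append(a, 2) — a=1,5,6,7 c=0,2,3,4 (map FFFFFFFF)
[8] unlink(c) — a=1,5,6,7 (map .F...FFF)
[9] truncate(a, 2) — a=1,5 (map .F...F..)
[10] create(d) — a=1,5 d=0 (map FF...F..)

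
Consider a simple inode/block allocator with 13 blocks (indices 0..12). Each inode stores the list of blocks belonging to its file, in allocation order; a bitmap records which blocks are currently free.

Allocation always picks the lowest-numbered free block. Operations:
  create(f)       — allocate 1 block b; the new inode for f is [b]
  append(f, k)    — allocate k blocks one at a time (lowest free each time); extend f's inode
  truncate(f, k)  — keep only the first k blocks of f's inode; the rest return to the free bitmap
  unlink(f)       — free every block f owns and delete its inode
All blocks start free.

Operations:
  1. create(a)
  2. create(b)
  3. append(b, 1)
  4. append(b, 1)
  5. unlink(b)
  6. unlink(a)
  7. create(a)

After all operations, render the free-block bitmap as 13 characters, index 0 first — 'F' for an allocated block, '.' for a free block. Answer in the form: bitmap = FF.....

  1. create(a)  ⇒  F............  {a→[0]}
  2. create(b)  ⇒  FF...........  {a→[0]; b→[1]}
  3. append(b, 1)  ⇒  FFF..........  {a→[0]; b→[1, 2]}
  4. append(b, 1)  ⇒  FFFF.........  {a→[0]; b→[1, 2, 3]}
  5. unlink(b)  ⇒  F............  {a→[0]}
  6. unlink(a)  ⇒  .............  {}
  7. create(a)  ⇒  F............  {a→[0]}

bitmap = F............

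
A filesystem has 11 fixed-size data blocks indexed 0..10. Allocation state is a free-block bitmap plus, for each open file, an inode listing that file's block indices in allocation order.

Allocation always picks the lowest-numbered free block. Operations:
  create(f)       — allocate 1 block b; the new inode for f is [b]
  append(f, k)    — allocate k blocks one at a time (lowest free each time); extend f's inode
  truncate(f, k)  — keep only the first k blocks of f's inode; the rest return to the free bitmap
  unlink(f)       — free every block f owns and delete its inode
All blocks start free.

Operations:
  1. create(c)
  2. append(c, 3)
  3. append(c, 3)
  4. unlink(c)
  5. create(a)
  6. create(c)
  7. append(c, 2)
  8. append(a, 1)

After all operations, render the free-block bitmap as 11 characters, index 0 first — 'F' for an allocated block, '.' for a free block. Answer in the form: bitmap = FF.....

bitmap = FFFFF......

[1] create(c) — c=0 (map F..........)
[2] append(c, 3) — c=0,1,2,3 (map FFFF.......)
[3] append(c, 3) — c=0,1,2,3,4,5,6 (map FFFFFFF....)
[4] unlink(c) —  (map ...........)
[5] create(a) — a=0 (map F..........)
[6] create(c) — a=0 c=1 (map FF.........)
[7] append(c, 2) — a=0 c=1,2,3 (map FFFF.......)
[8] append(a, 1) — a=0,4 c=1,2,3 (map FFFFF......)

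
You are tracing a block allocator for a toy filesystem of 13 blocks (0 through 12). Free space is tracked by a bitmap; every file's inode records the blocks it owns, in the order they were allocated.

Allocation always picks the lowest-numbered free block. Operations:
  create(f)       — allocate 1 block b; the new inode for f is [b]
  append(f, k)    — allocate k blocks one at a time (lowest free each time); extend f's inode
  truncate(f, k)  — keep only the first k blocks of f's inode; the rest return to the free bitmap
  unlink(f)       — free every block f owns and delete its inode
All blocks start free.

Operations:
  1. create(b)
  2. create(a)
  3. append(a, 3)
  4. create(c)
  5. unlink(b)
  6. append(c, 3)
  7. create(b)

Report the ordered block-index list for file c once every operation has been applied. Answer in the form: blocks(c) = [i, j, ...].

  1. create(b)  ⇒  F............  {b→[0]}
  2. create(a)  ⇒  FF...........  {a→[1]; b→[0]}
  3. append(a, 3)  ⇒  FFFFF........  {a→[1, 2, 3, 4]; b→[0]}
  4. create(c)  ⇒  FFFFFF.......  {a→[1, 2, 3, 4]; b→[0]; c→[5]}
  5. unlink(b)  ⇒  .FFFFF.......  {a→[1, 2, 3, 4]; c→[5]}
  6. append(c, 3)  ⇒  FFFFFFFF.....  {a→[1, 2, 3, 4]; c→[5, 0, 6, 7]}
  7. create(b)  ⇒  FFFFFFFFF....  {a→[1, 2, 3, 4]; b→[8]; c→[5, 0, 6, 7]}

blocks(c) = [5, 0, 6, 7]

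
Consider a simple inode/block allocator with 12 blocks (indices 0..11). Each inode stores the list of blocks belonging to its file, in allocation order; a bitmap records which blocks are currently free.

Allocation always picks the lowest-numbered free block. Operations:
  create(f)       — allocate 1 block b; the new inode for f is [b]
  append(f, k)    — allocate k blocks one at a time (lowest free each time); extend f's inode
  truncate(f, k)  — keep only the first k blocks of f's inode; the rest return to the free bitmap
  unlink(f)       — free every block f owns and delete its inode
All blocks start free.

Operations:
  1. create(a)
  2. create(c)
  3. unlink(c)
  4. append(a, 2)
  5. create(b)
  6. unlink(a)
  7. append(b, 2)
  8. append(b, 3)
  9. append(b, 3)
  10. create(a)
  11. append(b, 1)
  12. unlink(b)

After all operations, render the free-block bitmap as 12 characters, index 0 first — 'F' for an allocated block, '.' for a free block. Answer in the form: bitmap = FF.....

bitmap = .........F..

[1] create(a) — a=0 (map F...........)
[2] create(c) — a=0 c=1 (map FF..........)
[3] unlink(c) — a=0 (map F...........)
[4] append(a, 2) — a=0,1,2 (map FFF.........)
[5] create(b) — a=0,1,2 b=3 (map FFFF........)
[6] unlink(a) — b=3 (map ...F........)
[7] append(b, 2) — b=3,0,1 (map FF.F........)
[8] append(b, 3) — b=3,0,1,2,4,5 (map FFFFFF......)
[9] append(b, 3) — b=3,0,1,2,4,5,6,7,8 (map FFFFFFFFF...)
[10] create(a) — a=9 b=3,0,1,2,4,5,6,7,8 (map FFFFFFFFFF..)
[11] append(b, 1) — a=9 b=3,0,1,2,4,5,6,7,8,10 (map FFFFFFFFFFF.)
[12] unlink(b) — a=9 (map .........F..)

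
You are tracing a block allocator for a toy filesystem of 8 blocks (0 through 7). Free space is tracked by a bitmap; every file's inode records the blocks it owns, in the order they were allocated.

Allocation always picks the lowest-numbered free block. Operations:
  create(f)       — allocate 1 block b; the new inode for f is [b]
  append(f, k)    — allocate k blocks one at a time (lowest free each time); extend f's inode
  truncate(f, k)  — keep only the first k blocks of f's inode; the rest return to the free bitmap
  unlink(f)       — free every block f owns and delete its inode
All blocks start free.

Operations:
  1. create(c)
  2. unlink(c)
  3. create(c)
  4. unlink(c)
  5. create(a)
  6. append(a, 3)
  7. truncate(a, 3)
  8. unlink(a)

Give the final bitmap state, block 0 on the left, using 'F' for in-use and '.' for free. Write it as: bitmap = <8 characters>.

  1. create(c)  ⇒  F.......  {c→[0]}
  2. unlink(c)  ⇒  ........  {}
  3. create(c)  ⇒  F.......  {c→[0]}
  4. unlink(c)  ⇒  ........  {}
  5. create(a)  ⇒  F.......  {a→[0]}
  6. append(a, 3)  ⇒  FFFF....  {a→[0, 1, 2, 3]}
  7. truncate(a, 3)  ⇒  FFF.....  {a→[0, 1, 2]}
  8. unlink(a)  ⇒  ........  {}

bitmap = ........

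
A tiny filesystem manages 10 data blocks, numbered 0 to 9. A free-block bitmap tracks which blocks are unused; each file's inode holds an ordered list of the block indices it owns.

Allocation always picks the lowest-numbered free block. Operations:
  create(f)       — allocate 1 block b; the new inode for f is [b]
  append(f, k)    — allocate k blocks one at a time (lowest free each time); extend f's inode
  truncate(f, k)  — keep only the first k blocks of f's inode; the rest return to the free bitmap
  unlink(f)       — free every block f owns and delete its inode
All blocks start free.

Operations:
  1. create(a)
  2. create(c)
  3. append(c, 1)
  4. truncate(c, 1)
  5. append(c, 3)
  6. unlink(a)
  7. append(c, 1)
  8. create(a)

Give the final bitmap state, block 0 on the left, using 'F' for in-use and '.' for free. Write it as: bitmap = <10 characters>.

create(a): bitmap=F......... | a=[0]
create(c): bitmap=FF........ | a=[0] c=[1]
append(c, 1): bitmap=FFF....... | a=[0] c=[1, 2]
truncate(c, 1): bitmap=FF........ | a=[0] c=[1]
append(c, 3): bitmap=FFFFF..... | a=[0] c=[1, 2, 3, 4]
unlink(a): bitmap=.FFFF..... | c=[1, 2, 3, 4]
append(c, 1): bitmap=FFFFF..... | c=[1, 2, 3, 4, 0]
create(a): bitmap=FFFFFF.... | a=[5] c=[1, 2, 3, 4, 0]

bitmap = FFFFFF....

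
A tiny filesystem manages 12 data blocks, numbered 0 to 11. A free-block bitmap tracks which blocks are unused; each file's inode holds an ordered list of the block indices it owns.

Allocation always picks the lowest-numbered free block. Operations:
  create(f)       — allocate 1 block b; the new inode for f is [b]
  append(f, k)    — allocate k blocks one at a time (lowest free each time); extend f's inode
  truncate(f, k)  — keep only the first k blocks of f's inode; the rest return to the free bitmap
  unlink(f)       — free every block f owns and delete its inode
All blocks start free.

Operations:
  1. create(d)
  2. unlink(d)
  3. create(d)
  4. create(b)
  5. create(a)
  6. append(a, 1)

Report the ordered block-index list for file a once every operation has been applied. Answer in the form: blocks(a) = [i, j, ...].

blocks(a) = [2, 3]

after create(d) → d:[0]  free=[F...........]
after unlink(d) →   free=[............]
after create(d) → d:[0]  free=[F...........]
after create(b) → b:[1], d:[0]  free=[FF..........]
after create(a) → a:[2], b:[1], d:[0]  free=[FFF.........]
after append(a, 1) → a:[2, 3], b:[1], d:[0]  free=[FFFF........]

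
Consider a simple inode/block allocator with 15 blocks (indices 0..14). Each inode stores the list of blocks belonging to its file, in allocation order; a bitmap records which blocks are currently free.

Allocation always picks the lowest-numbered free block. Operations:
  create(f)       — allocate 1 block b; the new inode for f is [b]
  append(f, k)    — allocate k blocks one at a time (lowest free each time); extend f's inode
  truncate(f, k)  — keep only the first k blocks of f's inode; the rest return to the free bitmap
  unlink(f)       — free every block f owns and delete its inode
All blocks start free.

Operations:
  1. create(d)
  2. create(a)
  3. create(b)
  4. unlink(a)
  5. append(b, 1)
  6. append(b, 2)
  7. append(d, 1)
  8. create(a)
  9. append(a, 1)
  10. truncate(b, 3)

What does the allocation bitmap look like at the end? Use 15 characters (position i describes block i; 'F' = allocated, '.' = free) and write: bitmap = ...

[1] create(d) — d=0 (map F..............)
[2] create(a) — a=1 d=0 (map FF.............)
[3] create(b) — a=1 b=2 d=0 (map FFF............)
[4] unlink(a) — b=2 d=0 (map F.F............)
[5] append(b, 1) — b=2,1 d=0 (map FFF............)
[6] append(b, 2) — b=2,1,3,4 d=0 (map FFFFF..........)
[7] append(d, 1) — b=2,1,3,4 d=0,5 (map FFFFFF.........)
[8] create(a) — a=6 b=2,1,3,4 d=0,5 (map FFFFFFF........)
[9] append(a, 1) — a=6,7 b=2,1,3,4 d=0,5 (map FFFFFFFF.......)
[10] truncate(b, 3) — a=6,7 b=2,1,3 d=0,5 (map FFFF.FFF.......)

bitmap = FFFF.FFF.......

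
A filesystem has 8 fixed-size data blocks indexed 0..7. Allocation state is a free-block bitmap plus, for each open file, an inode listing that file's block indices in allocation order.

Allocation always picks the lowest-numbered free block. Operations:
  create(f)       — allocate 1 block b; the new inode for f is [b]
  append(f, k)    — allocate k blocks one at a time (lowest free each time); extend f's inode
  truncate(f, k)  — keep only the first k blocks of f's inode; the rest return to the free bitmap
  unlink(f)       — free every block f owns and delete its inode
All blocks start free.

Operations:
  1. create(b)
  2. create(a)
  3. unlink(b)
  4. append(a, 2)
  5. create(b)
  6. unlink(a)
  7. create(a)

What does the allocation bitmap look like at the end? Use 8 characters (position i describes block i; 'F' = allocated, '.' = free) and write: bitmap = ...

  1. create(b)  ⇒  F.......  {b→[0]}
  2. create(a)  ⇒  FF......  {a→[1]; b→[0]}
  3. unlink(b)  ⇒  .F......  {a→[1]}
  4. append(a, 2)  ⇒  FFF.....  {a→[1, 0, 2]}
  5. create(b)  ⇒  FFFF....  {a→[1, 0, 2]; b→[3]}
  6. unlink(a)  ⇒  ...F....  {b→[3]}
  7. create(a)  ⇒  F..F....  {a→[0]; b→[3]}

bitmap = F..F....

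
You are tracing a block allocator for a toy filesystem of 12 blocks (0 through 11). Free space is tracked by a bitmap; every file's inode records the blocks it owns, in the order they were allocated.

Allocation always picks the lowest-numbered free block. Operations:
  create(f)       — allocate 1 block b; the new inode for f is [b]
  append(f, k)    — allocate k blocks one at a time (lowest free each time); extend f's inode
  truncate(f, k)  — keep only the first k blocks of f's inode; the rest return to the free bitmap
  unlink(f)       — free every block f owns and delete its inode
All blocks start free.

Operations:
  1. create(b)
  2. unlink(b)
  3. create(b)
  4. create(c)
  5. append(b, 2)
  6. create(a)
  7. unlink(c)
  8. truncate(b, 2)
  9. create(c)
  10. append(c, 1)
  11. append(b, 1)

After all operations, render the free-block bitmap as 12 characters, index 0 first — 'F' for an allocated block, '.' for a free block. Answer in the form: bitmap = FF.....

after create(b) → b:[0]  free=[F...........]
after unlink(b) →   free=[............]
after create(b) → b:[0]  free=[F...........]
after create(c) → b:[0], c:[1]  free=[FF..........]
after append(b, 2) → b:[0, 2, 3], c:[1]  free=[FFFF........]
after create(a) → a:[4], b:[0, 2, 3], c:[1]  free=[FFFFF.......]
after unlink(c) → a:[4], b:[0, 2, 3]  free=[F.FFF.......]
after truncate(b, 2) → a:[4], b:[0, 2]  free=[F.F.F.......]
after create(c) → a:[4], b:[0, 2], c:[1]  free=[FFF.F.......]
after append(c, 1) → a:[4], b:[0, 2], c:[1, 3]  free=[FFFFF.......]
after append(b, 1) → a:[4], b:[0, 2, 5], c:[1, 3]  free=[FFFFFF......]

bitmap = FFFFFF......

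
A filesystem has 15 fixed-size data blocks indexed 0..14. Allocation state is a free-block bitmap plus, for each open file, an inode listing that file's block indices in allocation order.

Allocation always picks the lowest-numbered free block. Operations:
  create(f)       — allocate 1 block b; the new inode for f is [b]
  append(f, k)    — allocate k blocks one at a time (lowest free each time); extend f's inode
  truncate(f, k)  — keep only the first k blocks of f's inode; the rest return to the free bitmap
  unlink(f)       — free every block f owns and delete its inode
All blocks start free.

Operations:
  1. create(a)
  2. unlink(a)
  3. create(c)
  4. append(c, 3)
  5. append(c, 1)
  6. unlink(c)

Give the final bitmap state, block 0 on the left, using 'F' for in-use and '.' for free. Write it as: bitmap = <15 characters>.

bitmap = ...............

create(a): bitmap=F.............. | a=[0]
unlink(a): bitmap=............... | 
create(c): bitmap=F.............. | c=[0]
append(c, 3): bitmap=FFFF........... | c=[0, 1, 2, 3]
append(c, 1): bitmap=FFFFF.......... | c=[0, 1, 2, 3, 4]
unlink(c): bitmap=............... | 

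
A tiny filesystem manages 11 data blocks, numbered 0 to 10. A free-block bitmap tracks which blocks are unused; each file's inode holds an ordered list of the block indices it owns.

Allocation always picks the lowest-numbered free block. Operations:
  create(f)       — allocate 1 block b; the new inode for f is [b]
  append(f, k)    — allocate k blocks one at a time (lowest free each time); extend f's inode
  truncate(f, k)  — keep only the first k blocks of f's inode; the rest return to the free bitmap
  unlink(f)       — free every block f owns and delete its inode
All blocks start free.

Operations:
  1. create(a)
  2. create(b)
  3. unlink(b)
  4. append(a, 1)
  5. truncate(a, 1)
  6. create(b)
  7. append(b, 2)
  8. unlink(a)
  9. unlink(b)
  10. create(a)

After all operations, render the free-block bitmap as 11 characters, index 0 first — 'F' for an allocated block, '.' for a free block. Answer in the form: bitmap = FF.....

create(a): bitmap=F.......... | a=[0]
create(b): bitmap=FF......... | a=[0] b=[1]
unlink(b): bitmap=F.......... | a=[0]
append(a, 1): bitmap=FF......... | a=[0, 1]
truncate(a, 1): bitmap=F.......... | a=[0]
create(b): bitmap=FF......... | a=[0] b=[1]
append(b, 2): bitmap=FFFF....... | a=[0] b=[1, 2, 3]
unlink(a): bitmap=.FFF....... | b=[1, 2, 3]
unlink(b): bitmap=........... | 
create(a): bitmap=F.......... | a=[0]

bitmap = F..........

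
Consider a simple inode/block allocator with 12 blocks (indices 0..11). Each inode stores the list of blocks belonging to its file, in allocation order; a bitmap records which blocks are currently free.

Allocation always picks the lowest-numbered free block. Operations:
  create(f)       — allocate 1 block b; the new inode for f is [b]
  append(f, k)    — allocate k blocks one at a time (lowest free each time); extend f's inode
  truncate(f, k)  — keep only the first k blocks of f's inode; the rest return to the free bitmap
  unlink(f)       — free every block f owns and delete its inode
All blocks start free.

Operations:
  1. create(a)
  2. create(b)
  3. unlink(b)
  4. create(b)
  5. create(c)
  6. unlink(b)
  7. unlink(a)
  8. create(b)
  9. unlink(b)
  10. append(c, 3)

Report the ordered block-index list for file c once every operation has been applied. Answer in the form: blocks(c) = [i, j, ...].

after create(a) → a:[0]  free=[F...........]
after create(b) → a:[0], b:[1]  free=[FF..........]
after unlink(b) → a:[0]  free=[F...........]
after create(b) → a:[0], b:[1]  free=[FF..........]
after create(c) → a:[0], b:[1], c:[2]  free=[FFF.........]
after unlink(b) → a:[0], c:[2]  free=[F.F.........]
after unlink(a) → c:[2]  free=[..F.........]
after create(b) → b:[0], c:[2]  free=[F.F.........]
after unlink(b) → c:[2]  free=[..F.........]
after append(c, 3) → c:[2, 0, 1, 3]  free=[FFFF........]

blocks(c) = [2, 0, 1, 3]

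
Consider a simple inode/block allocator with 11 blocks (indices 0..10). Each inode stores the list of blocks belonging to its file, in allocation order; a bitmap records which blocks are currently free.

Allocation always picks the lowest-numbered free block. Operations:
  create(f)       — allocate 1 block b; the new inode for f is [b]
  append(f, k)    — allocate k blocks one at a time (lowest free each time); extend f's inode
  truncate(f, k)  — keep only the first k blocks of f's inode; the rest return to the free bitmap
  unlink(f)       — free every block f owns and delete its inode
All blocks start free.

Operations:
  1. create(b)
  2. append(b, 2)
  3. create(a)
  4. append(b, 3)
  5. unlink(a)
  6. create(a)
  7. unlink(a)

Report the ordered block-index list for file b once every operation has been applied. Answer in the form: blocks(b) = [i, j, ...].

[1] create(b) — b=0 (map F..........)
[2] append(b, 2) — b=0,1,2 (map FFF........)
[3] create(a) — a=3 b=0,1,2 (map FFFF.......)
[4] append(b, 3) — a=3 b=0,1,2,4,5,6 (map FFFFFFF....)
[5] unlink(a) — b=0,1,2,4,5,6 (map FFF.FFF....)
[6] create(a) — a=3 b=0,1,2,4,5,6 (map FFFFFFF....)
[7] unlink(a) — b=0,1,2,4,5,6 (map FFF.FFF....)

blocks(b) = [0, 1, 2, 4, 5, 6]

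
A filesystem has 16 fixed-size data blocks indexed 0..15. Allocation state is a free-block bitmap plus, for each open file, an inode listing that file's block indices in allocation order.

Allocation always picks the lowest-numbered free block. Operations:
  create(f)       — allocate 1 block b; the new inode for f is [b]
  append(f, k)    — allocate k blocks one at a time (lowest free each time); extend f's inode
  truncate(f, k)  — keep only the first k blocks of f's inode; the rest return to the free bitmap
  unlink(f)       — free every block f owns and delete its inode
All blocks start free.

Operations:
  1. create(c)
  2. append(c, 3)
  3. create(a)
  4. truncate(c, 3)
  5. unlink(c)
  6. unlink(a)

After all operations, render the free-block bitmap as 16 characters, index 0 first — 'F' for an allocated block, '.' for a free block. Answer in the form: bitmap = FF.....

  1. create(c)  ⇒  F...............  {c→[0]}
  2. append(c, 3)  ⇒  FFFF............  {c→[0, 1, 2, 3]}
  3. create(a)  ⇒  FFFFF...........  {a→[4]; c→[0, 1, 2, 3]}
  4. truncate(c, 3)  ⇒  FFF.F...........  {a→[4]; c→[0, 1, 2]}
  5. unlink(c)  ⇒  ....F...........  {a→[4]}
  6. unlink(a)  ⇒  ................  {}

bitmap = ................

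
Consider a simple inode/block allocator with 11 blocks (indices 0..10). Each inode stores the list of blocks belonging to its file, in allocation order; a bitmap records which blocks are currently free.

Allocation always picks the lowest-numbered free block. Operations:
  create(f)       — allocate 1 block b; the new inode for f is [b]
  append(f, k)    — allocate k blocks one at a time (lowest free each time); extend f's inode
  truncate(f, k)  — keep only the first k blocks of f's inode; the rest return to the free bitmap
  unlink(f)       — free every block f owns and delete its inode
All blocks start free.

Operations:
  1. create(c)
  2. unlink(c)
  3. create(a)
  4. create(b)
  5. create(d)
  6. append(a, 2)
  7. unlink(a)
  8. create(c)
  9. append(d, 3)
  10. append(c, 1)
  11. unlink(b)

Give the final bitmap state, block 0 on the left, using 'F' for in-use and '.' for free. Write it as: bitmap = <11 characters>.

  1. create(c)  ⇒  F..........  {c→[0]}
  2. unlink(c)  ⇒  ...........  {}
  3. create(a)  ⇒  F..........  {a→[0]}
  4. create(b)  ⇒  FF.........  {a→[0]; b→[1]}
  5. create(d)  ⇒  FFF........  {a→[0]; b→[1]; d→[2]}
  6. append(a, 2)  ⇒  FFFFF......  {a→[0, 3, 4]; b→[1]; d→[2]}
  7. unlink(a)  ⇒  .FF........  {b→[1]; d→[2]}
  8. create(c)  ⇒  FFF........  {b→[1]; c→[0]; d→[2]}
  9. append(d, 3)  ⇒  FFFFFF.....  {b→[1]; c→[0]; d→[2, 3, 4, 5]}
  10. append(c, 1)  ⇒  FFFFFFF....  {b→[1]; c→[0, 6]; d→[2, 3, 4, 5]}
  11. unlink(b)  ⇒  F.FFFFF....  {c→[0, 6]; d→[2, 3, 4, 5]}

bitmap = F.FFFFF....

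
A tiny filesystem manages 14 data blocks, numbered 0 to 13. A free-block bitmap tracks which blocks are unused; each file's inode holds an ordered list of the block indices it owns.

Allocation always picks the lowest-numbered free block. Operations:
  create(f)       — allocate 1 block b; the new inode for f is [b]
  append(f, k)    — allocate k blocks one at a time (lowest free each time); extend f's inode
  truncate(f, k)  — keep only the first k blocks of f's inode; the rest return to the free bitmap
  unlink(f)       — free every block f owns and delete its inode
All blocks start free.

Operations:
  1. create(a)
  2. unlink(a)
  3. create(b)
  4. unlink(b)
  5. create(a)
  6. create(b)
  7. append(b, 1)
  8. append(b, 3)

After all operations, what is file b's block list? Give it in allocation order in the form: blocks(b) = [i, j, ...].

  1. create(a)  ⇒  F.............  {a→[0]}
  2. unlink(a)  ⇒  ..............  {}
  3. create(b)  ⇒  F.............  {b→[0]}
  4. unlink(b)  ⇒  ..............  {}
  5. create(a)  ⇒  F.............  {a→[0]}
  6. create(b)  ⇒  FF............  {a→[0]; b→[1]}
  7. append(b, 1)  ⇒  FFF...........  {a→[0]; b→[1, 2]}
  8. append(b, 3)  ⇒  FFFFFF........  {a→[0]; b→[1, 2, 3, 4, 5]}

blocks(b) = [1, 2, 3, 4, 5]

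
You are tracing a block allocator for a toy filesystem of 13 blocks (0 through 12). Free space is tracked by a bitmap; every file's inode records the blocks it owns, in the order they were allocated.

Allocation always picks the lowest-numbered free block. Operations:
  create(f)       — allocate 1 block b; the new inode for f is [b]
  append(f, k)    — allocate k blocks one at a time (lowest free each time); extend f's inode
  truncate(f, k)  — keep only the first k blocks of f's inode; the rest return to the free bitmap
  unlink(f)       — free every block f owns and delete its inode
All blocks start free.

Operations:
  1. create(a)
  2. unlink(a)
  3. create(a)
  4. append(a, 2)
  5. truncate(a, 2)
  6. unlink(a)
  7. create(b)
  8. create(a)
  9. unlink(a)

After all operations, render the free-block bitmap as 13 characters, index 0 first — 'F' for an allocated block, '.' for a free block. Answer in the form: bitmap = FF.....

bitmap = F............

  1. create(a)  ⇒  F............  {a→[0]}
  2. unlink(a)  ⇒  .............  {}
  3. create(a)  ⇒  F............  {a→[0]}
  4. append(a, 2)  ⇒  FFF..........  {a→[0, 1, 2]}
  5. truncate(a, 2)  ⇒  FF...........  {a→[0, 1]}
  6. unlink(a)  ⇒  .............  {}
  7. create(b)  ⇒  F............  {b→[0]}
  8. create(a)  ⇒  FF...........  {a→[1]; b→[0]}
  9. unlink(a)  ⇒  F............  {b→[0]}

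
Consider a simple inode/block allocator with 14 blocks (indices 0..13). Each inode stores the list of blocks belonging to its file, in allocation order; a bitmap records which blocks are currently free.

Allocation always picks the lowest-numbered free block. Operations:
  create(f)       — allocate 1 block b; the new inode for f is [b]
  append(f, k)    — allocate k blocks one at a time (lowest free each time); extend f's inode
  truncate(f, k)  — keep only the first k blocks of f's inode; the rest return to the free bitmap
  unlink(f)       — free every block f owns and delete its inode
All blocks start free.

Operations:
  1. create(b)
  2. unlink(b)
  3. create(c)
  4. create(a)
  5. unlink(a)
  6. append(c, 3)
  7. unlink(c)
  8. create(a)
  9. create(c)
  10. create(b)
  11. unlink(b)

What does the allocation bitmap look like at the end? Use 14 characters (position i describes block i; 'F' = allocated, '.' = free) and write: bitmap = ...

bitmap = FF............

  1. create(b)  ⇒  F.............  {b→[0]}
  2. unlink(b)  ⇒  ..............  {}
  3. create(c)  ⇒  F.............  {c→[0]}
  4. create(a)  ⇒  FF............  {a→[1]; c→[0]}
  5. unlink(a)  ⇒  F.............  {c→[0]}
  6. append(c, 3)  ⇒  FFFF..........  {c→[0, 1, 2, 3]}
  7. unlink(c)  ⇒  ..............  {}
  8. create(a)  ⇒  F.............  {a→[0]}
  9. create(c)  ⇒  FF............  {a→[0]; c→[1]}
  10. create(b)  ⇒  FFF...........  {a→[0]; b→[2]; c→[1]}
  11. unlink(b)  ⇒  FF............  {a→[0]; c→[1]}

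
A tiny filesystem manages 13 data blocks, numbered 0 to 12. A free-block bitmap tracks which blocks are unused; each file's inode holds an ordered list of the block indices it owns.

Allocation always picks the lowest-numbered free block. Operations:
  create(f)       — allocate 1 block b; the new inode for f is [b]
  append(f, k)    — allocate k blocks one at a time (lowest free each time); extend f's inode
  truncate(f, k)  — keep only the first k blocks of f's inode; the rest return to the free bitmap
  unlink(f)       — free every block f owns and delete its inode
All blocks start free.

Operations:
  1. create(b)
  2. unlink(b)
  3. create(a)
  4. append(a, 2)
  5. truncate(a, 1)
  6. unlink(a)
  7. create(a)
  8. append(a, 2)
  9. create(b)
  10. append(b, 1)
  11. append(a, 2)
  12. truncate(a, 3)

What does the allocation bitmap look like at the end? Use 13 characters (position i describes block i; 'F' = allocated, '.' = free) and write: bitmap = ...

after create(b) → b:[0]  free=[F............]
after unlink(b) →   free=[.............]
after create(a) → a:[0]  free=[F............]
after append(a, 2) → a:[0, 1, 2]  free=[FFF..........]
after truncate(a, 1) → a:[0]  free=[F............]
after unlink(a) →   free=[.............]
after create(a) → a:[0]  free=[F............]
after append(a, 2) → a:[0, 1, 2]  free=[FFF..........]
after create(b) → a:[0, 1, 2], b:[3]  free=[FFFF.........]
after append(b, 1) → a:[0, 1, 2], b:[3, 4]  free=[FFFFF........]
after append(a, 2) → a:[0, 1, 2, 5, 6], b:[3, 4]  free=[FFFFFFF......]
after truncate(a, 3) → a:[0, 1, 2], b:[3, 4]  free=[FFFFF........]

bitmap = FFFFF........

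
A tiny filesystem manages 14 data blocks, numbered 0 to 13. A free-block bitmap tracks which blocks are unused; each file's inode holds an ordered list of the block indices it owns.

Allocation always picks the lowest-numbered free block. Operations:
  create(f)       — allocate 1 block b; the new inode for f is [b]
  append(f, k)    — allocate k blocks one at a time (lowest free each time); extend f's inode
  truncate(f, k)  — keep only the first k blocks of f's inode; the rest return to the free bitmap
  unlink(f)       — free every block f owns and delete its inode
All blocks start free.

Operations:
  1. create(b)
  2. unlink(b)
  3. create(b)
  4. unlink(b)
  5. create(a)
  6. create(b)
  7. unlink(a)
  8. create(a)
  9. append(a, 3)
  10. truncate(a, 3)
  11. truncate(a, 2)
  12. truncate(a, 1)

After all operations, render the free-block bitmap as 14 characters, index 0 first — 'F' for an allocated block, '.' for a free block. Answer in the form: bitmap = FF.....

bitmap = FF............

[1] create(b) — b=0 (map F.............)
[2] unlink(b) —  (map ..............)
[3] create(b) — b=0 (map F.............)
[4] unlink(b) —  (map ..............)
[5] create(a) — a=0 (map F.............)
[6] create(b) — a=0 b=1 (map FF............)
[7] unlink(a) — b=1 (map .F............)
[8] create(a) — a=0 b=1 (map FF............)
[9] append(a, 3) — a=0,2,3,4 b=1 (map FFFFF.........)
[10] truncate(a, 3) — a=0,2,3 b=1 (map FFFF..........)
[11] truncate(a, 2) — a=0,2 b=1 (map FFF...........)
[12] truncate(a, 1) — a=0 b=1 (map FF............)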